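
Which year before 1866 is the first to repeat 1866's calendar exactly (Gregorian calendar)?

Two years share a calendar iff Jan 1 falls on the same weekday and both are leap or both are common. 1866: Jan 1 is Monday, common year.
1865: Jan 1 Sunday, common
1864: Jan 1 Friday, leap
1863: Jan 1 Thursday, common
1862: Jan 1 Wednesday, common
1861: Jan 1 Tuesday, common
1860: Jan 1 Sunday, leap
1859: Jan 1 Saturday, common
1858: Jan 1 Friday, common
1857: Jan 1 Thursday, common
1856: Jan 1 Tuesday, leap
1855: Jan 1 Monday, common
1855 matches on both conditions.

1855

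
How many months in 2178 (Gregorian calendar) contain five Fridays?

A month of length L has five Fridays iff its first Friday is on day ≤ L−28 (so day 1–3 in a 31-day month, 1–2 in a 30-day month, day 1 in a leap February).
Checking each month of 2178: Jan starts Thu (31d) ✓; Feb starts Sun (28d); Mar starts Sun (31d); Apr starts Wed (30d); May starts Fri (31d) ✓; Jun starts Mon (30d); Jul starts Wed (31d) ✓; Aug starts Sat (31d); Sep starts Tue (30d); Oct starts Thu (31d) ✓; Nov starts Sun (30d); Dec starts Tue (31d).
Five-Friday months: January, May, July, October → 4.

4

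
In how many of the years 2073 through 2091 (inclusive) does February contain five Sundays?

1

February has 28 days (29 in leap years); it has five Sundays when Sunday falls among the first (month-length − 28) days — i.e. when February 1 is Sunday in a leap year (never in a common year).
February 1 by year: 2073:Wed 2074:Thu 2075:Fri 2076:Sat 2077:Mon 2078:Tue 2079:Wed 2080:Thu 2081:Sat 2082:Sun 2083:Mon 2084:Tue 2085:Thu 2086:Fri 2087:Sat 2088:Sun✓ 2089:Tue 2090:Wed 2091:Thu
Years with five Sundays: 2088 → 1.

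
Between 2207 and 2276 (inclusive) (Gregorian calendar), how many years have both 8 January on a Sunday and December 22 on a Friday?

8

Check each year's weekday for 8 January and December 22:
  2207: Thu/Tue  2208: Fri/Thu  2209: Sun/Fri ✓  2210: Mon/Sat  2211: Tue/Sun  2212: Wed/Tue  2213: Fri/Wed  2214: Sat/Thu  2215: Sun/Fri ✓  2216: Mon/Sun  2217: Wed/Mon  2218: Thu/Tue  2219: Fri/Wed  2220: Sat/Fri  …(42 more)…  2263: Thu/Tue  2264: Fri/Thu  2265: Sun/Fri ✓  2266: Mon/Sat  2267: Tue/Sun  2268: Wed/Tue  2269: Fri/Wed  2270: Sat/Thu  2271: Sun/Fri ✓  2272: Mon/Sun  2273: Wed/Mon  2274: Thu/Tue  2275: Fri/Wed  2276: Sat/Fri
Both conditions hold in: 2209, 2215, 2226, 2237, 2243, 2254, 2265, 2271 — 8.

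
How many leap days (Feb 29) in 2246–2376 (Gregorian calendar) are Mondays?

5

Leap years in 2246–2376: 32 of them.
Feb 29 weekday advances by 5 (mod 7) from one leap year to the next four years later (or differs when a century non-leap intervenes).
Leap-day weekdays: 2248:Tue 2252:Sun 2256:Fri 2260:Wed 2264:Mon✓ 2268:Sat 2272:Thu 2276:Tue 2280:Sun 2284:Fri 2288:Wed 2292:Mon✓ 2296:Sat …(6 more)… 2328:Wed 2332:Mon✓ 2336:Sat 2340:Thu 2344:Tue 2348:Sun 2352:Fri 2356:Wed 2360:Mon✓ 2364:Sat 2368:Thu 2372:Tue 2376:Sun
Monday: 2264, 2292, 2304, 2332, 2360 → 5.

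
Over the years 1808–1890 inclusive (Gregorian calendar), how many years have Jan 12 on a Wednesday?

Track Jan 12's weekday year by year (advancing +1, or +2 across a Feb 29):
  1808: Tue  1809: Thu (+2)  1810: Fri (+1)  1811: Sat (+1)  1812: Sun (+1)
  1813: Tue (+2)  1814: Wed (+1) ✓  1815: Thu (+1)  1816: Fri (+1)  1817: Sun (+2)
  1818: Mon (+1)  1819: Tue (+1)  1820: Wed (+1) ✓  1821: Fri (+2)  … (55 more years) …
  1877: Fri (+2)  1878: Sat (+1)  1879: Sun (+1)  1880: Mon (+1)  1881: Wed (+2) ✓
  1882: Thu (+1)  1883: Fri (+1)  1884: Sat (+1)  1885: Mon (+2)  1886: Tue (+1)
  1887: Wed (+1) ✓  1888: Thu (+1)  1889: Sat (+2)  1890: Sun (+1)
Wednesday years: 1814, 1820, 1825, 1831, 1842, 1848, 1853, 1859, 1870, 1876, 1881, 1887 — 12 in total.

12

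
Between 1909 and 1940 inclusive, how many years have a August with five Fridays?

August has 31 days; it has five Fridays when Friday falls among the first (month-length − 28) days — i.e. when August 1 is one of Friday/Thursday/Wednesday.
August 1 by year: 1909:Sun 1910:Mon 1911:Tue 1912:Thu✓ 1913:Fri✓ 1914:Sat 1915:Sun 1916:Tue 1917:Wed✓ 1918:Thu✓ 1919:Fri✓ 1920:Sun 1921:Mon 1922:Tue 1923:Wed✓ 1924:Fri✓ 1925:Sat 1926:Sun 1927:Mon 1928:Wed✓ 1929:Thu✓ 1930:Fri✓ 1931:Sat 1932:Mon 1933:Tue 1934:Wed✓ 1935:Thu✓ 1936:Sat 1937:Sun 1938:Mon 1939:Tue 1940:Thu✓
Years with five Fridays: 1912, 1913, 1917, 1918, 1919, 1923, 1924, 1928, 1929, 1930, 1934, 1935, 1940 → 13.

13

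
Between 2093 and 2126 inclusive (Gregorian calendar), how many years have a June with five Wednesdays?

10

June has 30 days; it has five Wednesdays when Wednesday falls among the first (month-length − 28) days — i.e. when June 1 is one of Wednesday/Tuesday.
June 1 by year: 2093:Mon 2094:Tue✓ 2095:Wed✓ 2096:Fri 2097:Sat 2098:Sun 2099:Mon 2100:Tue✓ 2101:Wed✓ 2102:Thu 2103:Fri 2104:Sun 2105:Mon 2106:Tue✓ 2107:Wed✓ …(4 more)… 2112:Wed✓ 2113:Thu 2114:Fri 2115:Sat 2116:Mon 2117:Tue✓ 2118:Wed✓ 2119:Thu 2120:Sat 2121:Sun 2122:Mon 2123:Tue✓ 2124:Thu 2125:Fri 2126:Sat
Years with five Wednesdays: 2094, 2095, 2100, 2101, 2106, 2107, 2112, 2117, 2118, 2123 → 10.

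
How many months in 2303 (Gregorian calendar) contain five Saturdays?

A month of length L has five Saturdays iff its first Saturday is on day ≤ L−28 (so day 1–3 in a 31-day month, 1–2 in a 30-day month, day 1 in a leap February).
Checking each month of 2303: Jan starts Thu (31d) ✓; Feb starts Sun (28d); Mar starts Sun (31d); Apr starts Wed (30d); May starts Fri (31d) ✓; Jun starts Mon (30d); Jul starts Wed (31d); Aug starts Sat (31d) ✓; Sep starts Tue (30d); Oct starts Thu (31d) ✓; Nov starts Sun (30d); Dec starts Tue (31d).
Five-Saturday months: January, May, August, October → 4.

4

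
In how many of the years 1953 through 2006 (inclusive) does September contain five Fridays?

16

September has 30 days; it has five Fridays when Friday falls among the first (month-length − 28) days — i.e. when September 1 is one of Friday/Thursday.
September 1 by year: 1953:Tue 1954:Wed 1955:Thu✓ 1956:Sat 1957:Sun 1958:Mon 1959:Tue 1960:Thu✓ 1961:Fri✓ 1962:Sat 1963:Sun 1964:Tue 1965:Wed 1966:Thu✓ 1967:Fri✓ …(24 more)… 1992:Tue 1993:Wed 1994:Thu✓ 1995:Fri✓ 1996:Sun 1997:Mon 1998:Tue 1999:Wed 2000:Fri✓ 2001:Sat 2002:Sun 2003:Mon 2004:Wed 2005:Thu✓ 2006:Fri✓
Years with five Fridays: 1955, 1960, 1961, 1966, 1967, 1972, 1977, 1978, 1983, 1988, 1989, 1994, 1995, 2000, 2005, 2006 → 16.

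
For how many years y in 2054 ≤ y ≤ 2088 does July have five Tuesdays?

July has 31 days; it has five Tuesdays when Tuesday falls among the first (month-length − 28) days — i.e. when July 1 is one of Tuesday/Monday/Sunday.
July 1 by year: 2054:Wed 2055:Thu 2056:Sat 2057:Sun✓ 2058:Mon✓ 2059:Tue✓ 2060:Thu 2061:Fri 2062:Sat 2063:Sun✓ 2064:Tue✓ 2065:Wed 2066:Thu 2067:Fri 2068:Sun✓ …(5 more)… 2074:Sun✓ 2075:Mon✓ 2076:Wed 2077:Thu 2078:Fri 2079:Sat 2080:Mon✓ 2081:Tue✓ 2082:Wed 2083:Thu 2084:Sat 2085:Sun✓ 2086:Mon✓ 2087:Tue✓ 2088:Thu
Years with five Tuesdays: 2057, 2058, 2059, 2063, 2064, 2068, 2069, 2070, 2074, 2075, 2080, 2081, 2085, 2086, 2087 → 15.

15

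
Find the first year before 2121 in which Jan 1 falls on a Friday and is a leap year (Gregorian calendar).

2112

Jan 1 advances by 2 weekdays after a leap year and by 1 after a common year.
2121: Jan 1 is Wednesday.
2120: Monday (leap)
2119: Sunday
2118: Saturday
2117: Friday
2116: Wednesday (leap)
2115: Tuesday
2114: Monday
2113: Sunday
2112: Friday (leap)
2112 begins on a Friday and is a leap year.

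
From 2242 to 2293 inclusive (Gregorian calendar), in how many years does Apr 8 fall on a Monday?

7

Track Apr 8's weekday year by year (advancing +1, or +2 across a Feb 29):
  2242: Fri  2243: Sat (+1)  2244: Mon (+2) ✓  2245: Tue (+1)  2246: Wed (+1)
  2247: Thu (+1)  2248: Sat (+2)  2249: Sun (+1)  2250: Mon (+1) ✓  2251: Tue (+1)
  2252: Thu (+2)  2253: Fri (+1)  2254: Sat (+1)  2255: Sun (+1)  … (24 more years) …
  2280: Thu (+2)  2281: Fri (+1)  2282: Sat (+1)  2283: Sun (+1)  2284: Tue (+2)
  2285: Wed (+1)  2286: Thu (+1)  2287: Fri (+1)  2288: Sun (+2)  2289: Mon (+1) ✓
  2290: Tue (+1)  2291: Wed (+1)  2292: Fri (+2)  2293: Sat (+1)
Monday years: 2244, 2250, 2261, 2267, 2272, 2278, 2289 — 7 in total.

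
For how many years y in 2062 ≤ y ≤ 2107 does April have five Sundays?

April has 30 days; it has five Sundays when Sunday falls among the first (month-length − 28) days — i.e. when April 1 is one of Sunday/Saturday.
April 1 by year: 2062:Sat✓ 2063:Sun✓ 2064:Tue 2065:Wed 2066:Thu 2067:Fri 2068:Sun✓ 2069:Mon 2070:Tue 2071:Wed 2072:Fri 2073:Sat✓ 2074:Sun✓ 2075:Mon 2076:Wed …(16 more)… 2093:Wed 2094:Thu 2095:Fri 2096:Sun✓ 2097:Mon 2098:Tue 2099:Wed 2100:Thu 2101:Fri 2102:Sat✓ 2103:Sun✓ 2104:Tue 2105:Wed 2106:Thu 2107:Fri
Years with five Sundays: 2062, 2063, 2068, 2073, 2074, 2079, 2084, 2085, 2090, 2091, 2096, 2102, 2103 → 13.

13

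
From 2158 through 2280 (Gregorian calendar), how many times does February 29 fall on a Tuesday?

Leap years in 2158–2280: 30 of them.
Feb 29 weekday advances by 5 (mod 7) from one leap year to the next four years later (or differs when a century non-leap intervenes).
Leap-day weekdays: 2160:Fri 2164:Wed 2168:Mon 2172:Sat 2176:Thu 2180:Tue✓ 2184:Sun 2188:Fri 2192:Wed 2196:Mon 2204:Wed 2208:Mon 2212:Sat …(4 more)… 2232:Wed 2236:Mon 2240:Sat 2244:Thu 2248:Tue✓ 2252:Sun 2256:Fri 2260:Wed 2264:Mon 2268:Sat 2272:Thu 2276:Tue✓ 2280:Sun
Tuesday: 2180, 2220, 2248, 2276 → 4.

4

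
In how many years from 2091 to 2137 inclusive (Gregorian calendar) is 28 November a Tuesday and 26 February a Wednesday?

0

Check each year's weekday for 28 November and 26 February:
  2091: Wed/Mon  2092: Fri/Tue  2093: Sat/Thu  2094: Sun/Fri  2095: Mon/Sat  2096: Wed/Sun  2097: Thu/Tue  2098: Fri/Wed  2099: Sat/Thu  2100: Sun/Fri  2101: Mon/Sat  2102: Tue/Sun  2103: Wed/Mon  2104: Fri/Tue  …(19 more)…  2124: Tue/Sat  2125: Wed/Mon  2126: Thu/Tue  2127: Fri/Wed  2128: Sun/Thu  2129: Mon/Sat  2130: Tue/Sun  2131: Wed/Mon  2132: Fri/Tue  2133: Sat/Thu  2134: Sun/Fri  2135: Mon/Sat  2136: Wed/Sun  2137: Thu/Tue
Both conditions hold in: no year — 0.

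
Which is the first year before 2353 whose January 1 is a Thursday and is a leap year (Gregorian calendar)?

2348

Jan 1 advances by 2 weekdays after a leap year and by 1 after a common year.
2353: Jan 1 is Thursday.
2352: Tuesday (leap)
2351: Monday
2350: Sunday
2349: Saturday
2348: Thursday (leap)
2348 begins on a Thursday and is a leap year.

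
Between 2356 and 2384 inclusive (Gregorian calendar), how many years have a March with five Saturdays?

13

March has 31 days; it has five Saturdays when Saturday falls among the first (month-length − 28) days — i.e. when March 1 is one of Saturday/Friday/Thursday.
March 1 by year: 2356:Thu✓ 2357:Fri✓ 2358:Sat✓ 2359:Sun 2360:Tue 2361:Wed 2362:Thu✓ 2363:Fri✓ 2364:Sun 2365:Mon 2366:Tue 2367:Wed 2368:Fri✓ 2369:Sat✓ 2370:Sun 2371:Mon 2372:Wed 2373:Thu✓ 2374:Fri✓ 2375:Sat✓ 2376:Mon 2377:Tue 2378:Wed 2379:Thu✓ 2380:Sat✓ 2381:Sun 2382:Mon 2383:Tue 2384:Thu✓
Years with five Saturdays: 2356, 2357, 2358, 2362, 2363, 2368, 2369, 2373, 2374, 2375, 2379, 2380, 2384 → 13.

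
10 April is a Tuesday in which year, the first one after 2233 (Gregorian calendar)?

From one year to the next, a fixed date's weekday advances by 1, or by 2 when a Feb 29 lies between the two dates.
2233: April 10 is Wednesday.
2234: Thursday (+1)
2235: Friday (+1)
2236: Sunday (+2)
2237: Monday (+1)
2238: Tuesday (+1)
10 April falls on a Tuesday in 2238.

2238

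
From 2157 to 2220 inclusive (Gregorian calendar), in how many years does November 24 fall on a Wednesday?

8

Track November 24's weekday year by year (advancing +1, or +2 across a Feb 29):
  2157: Thu  2158: Fri (+1)  2159: Sat (+1)  2160: Mon (+2)  2161: Tue (+1)
  2162: Wed (+1) ✓  2163: Thu (+1)  2164: Sat (+2)  2165: Sun (+1)  2166: Mon (+1)
  2167: Tue (+1)  2168: Thu (+2)  2169: Fri (+1)  2170: Sat (+1)  … (36 more years) …
  2207: Tue (+1)  2208: Thu (+2)  2209: Fri (+1)  2210: Sat (+1)  2211: Sun (+1)
  2212: Tue (+2)  2213: Wed (+1) ✓  2214: Thu (+1)  2215: Fri (+1)  2216: Sun (+2)
  2217: Mon (+1)  2218: Tue (+1)  2219: Wed (+1) ✓  2220: Fri (+2)
Wednesday years: 2162, 2173, 2179, 2184, 2190, 2202, 2213, 2219 — 8 in total.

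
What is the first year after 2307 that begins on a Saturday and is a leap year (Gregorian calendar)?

Jan 1 advances by 2 weekdays after a leap year and by 1 after a common year.
2307: Jan 1 is Tuesday.
2308: Wednesday (leap)
2309: Friday
2310: Saturday
2311: Sunday
2312: Monday (leap)
2313: Wednesday
2314: Thursday
2315: Friday
2316: Saturday (leap)
2316 begins on a Saturday and is a leap year.

2316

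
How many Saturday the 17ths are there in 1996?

2

Check the 17th of each month of 1996: Jan 17: Wed, Feb 17: Sat, Mar 17: Sun, Apr 17: Wed, May 17: Fri, Jun 17: Mon, Jul 17: Wed, Aug 17: Sat, Sep 17: Tue, Oct 17: Thu, Nov 17: Sun, Dec 17: Tue.
Saturday occurs in February, August — 2 months.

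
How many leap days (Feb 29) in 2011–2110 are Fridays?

Leap years in 2011–2110: 24 of them.
Feb 29 weekday advances by 5 (mod 7) from one leap year to the next four years later (or differs when a century non-leap intervenes).
Leap-day weekdays: 2012:Wed 2016:Mon 2020:Sat 2024:Thu 2028:Tue 2032:Sun 2036:Fri✓ 2040:Wed 2044:Mon 2048:Sat 2052:Thu 2056:Tue 2060:Sun 2064:Fri✓ 2068:Wed 2072:Mon 2076:Sat 2080:Thu 2084:Tue 2088:Sun 2092:Fri✓ 2096:Wed 2104:Fri✓ 2108:Wed
Friday: 2036, 2064, 2092, 2104 → 4.

4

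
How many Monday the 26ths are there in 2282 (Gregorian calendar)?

Check the 26th of each month of 2282: Jan 26: Thu, Feb 26: Sun, Mar 26: Sun, Apr 26: Wed, May 26: Fri, Jun 26: Mon, Jul 26: Wed, Aug 26: Sat, Sep 26: Tue, Oct 26: Thu, Nov 26: Sun, Dec 26: Tue.
Monday occurs in June — 1 month.

1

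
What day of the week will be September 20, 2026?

Sunday

January 1, 2026 is a Thursday.
September 20 is day 263 of the year, i.e. 262 days after Jan 1.
262 mod 7 = 3, so advance 3 weekdays from Thursday: Sunday.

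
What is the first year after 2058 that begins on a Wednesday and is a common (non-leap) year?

Jan 1 advances by 2 weekdays after a leap year and by 1 after a common year.
2058: Jan 1 is Tuesday.
2059: Wednesday
2059 begins on a Wednesday and is a common year.

2059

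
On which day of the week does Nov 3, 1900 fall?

January 1, 1900 is a Monday.
November 3 is day 307 of the year, i.e. 306 days after Jan 1.
306 mod 7 = 5, so advance 5 weekdays from Monday: Saturday.

Saturday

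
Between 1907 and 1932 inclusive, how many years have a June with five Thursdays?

7

June has 30 days; it has five Thursdays when Thursday falls among the first (month-length − 28) days — i.e. when June 1 is one of Thursday/Wednesday.
June 1 by year: 1907:Sat 1908:Mon 1909:Tue 1910:Wed✓ 1911:Thu✓ 1912:Sat 1913:Sun 1914:Mon 1915:Tue 1916:Thu✓ 1917:Fri 1918:Sat 1919:Sun 1920:Tue 1921:Wed✓ 1922:Thu✓ 1923:Fri 1924:Sun 1925:Mon 1926:Tue 1927:Wed✓ 1928:Fri 1929:Sat 1930:Sun 1931:Mon 1932:Wed✓
Years with five Thursdays: 1910, 1911, 1916, 1921, 1922, 1927, 1932 → 7.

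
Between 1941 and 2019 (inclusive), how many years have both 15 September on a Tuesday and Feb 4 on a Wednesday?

9

Check each year's weekday for 15 September and Feb 4:
  1941: Mon/Tue  1942: Tue/Wed ✓  1943: Wed/Thu  1944: Fri/Fri  1945: Sat/Sun  1946: Sun/Mon  1947: Mon/Tue  1948: Wed/Wed  1949: Thu/Fri  1950: Fri/Sat  1951: Sat/Sun  1952: Mon/Mon  1953: Tue/Wed ✓  1954: Wed/Thu  …(51 more)…  2006: Fri/Sat  2007: Sat/Sun  2008: Mon/Mon  2009: Tue/Wed ✓  2010: Wed/Thu  2011: Thu/Fri  2012: Sat/Sat  2013: Sun/Mon  2014: Mon/Tue  2015: Tue/Wed ✓  2016: Thu/Thu  2017: Fri/Sat  2018: Sat/Sun  2019: Sun/Mon
Both conditions hold in: 1942, 1953, 1959, 1970, 1981, 1987, 1998, 2009, 2015 — 9.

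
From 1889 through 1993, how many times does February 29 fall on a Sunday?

Leap years in 1889–1993: 25 of them.
Feb 29 weekday advances by 5 (mod 7) from one leap year to the next four years later (or differs when a century non-leap intervenes).
Leap-day weekdays: 1892:Mon 1896:Sat 1904:Mon 1908:Sat 1912:Thu 1916:Tue 1920:Sun✓ 1924:Fri 1928:Wed 1932:Mon 1936:Sat 1940:Thu 1944:Tue 1948:Sun✓ 1952:Fri 1956:Wed 1960:Mon 1964:Sat 1968:Thu 1972:Tue 1976:Sun✓ 1980:Fri 1984:Wed 1988:Mon 1992:Sat
Sunday: 1920, 1948, 1976 → 3.

3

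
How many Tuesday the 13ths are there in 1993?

2

Check the 13th of each month of 1993: Jan 13: Wed, Feb 13: Sat, Mar 13: Sat, Apr 13: Tue, May 13: Thu, Jun 13: Sun, Jul 13: Tue, Aug 13: Fri, Sep 13: Mon, Oct 13: Wed, Nov 13: Sat, Dec 13: Mon.
Tuesday occurs in April, July — 2 months.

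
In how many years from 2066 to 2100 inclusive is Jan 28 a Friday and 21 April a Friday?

Check each year's weekday for Jan 28 and 21 April:
  2066: Thu/Wed  2067: Fri/Thu  2068: Sat/Sat  2069: Mon/Sun  2070: Tue/Mon  2071: Wed/Tue  2072: Thu/Thu  2073: Sat/Fri  2074: Sun/Sat  2075: Mon/Sun  2076: Tue/Tue  2077: Thu/Wed  2078: Fri/Thu  2079: Sat/Fri  …(7 more)…  2087: Tue/Mon  2088: Wed/Wed  2089: Fri/Thu  2090: Sat/Fri  2091: Sun/Sat  2092: Mon/Mon  2093: Wed/Tue  2094: Thu/Wed  2095: Fri/Thu  2096: Sat/Sat  2097: Mon/Sun  2098: Tue/Mon  2099: Wed/Tue  2100: Thu/Wed
Both conditions hold in: 2084 — 1.

1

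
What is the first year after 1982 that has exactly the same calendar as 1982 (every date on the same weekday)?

Two years share a calendar iff Jan 1 falls on the same weekday and both are leap or both are common. 1982: Jan 1 is Friday, common year.
1983: Jan 1 Saturday, common
1984: Jan 1 Sunday, leap
1985: Jan 1 Tuesday, common
1986: Jan 1 Wednesday, common
1987: Jan 1 Thursday, common
1988: Jan 1 Friday, leap
1989: Jan 1 Sunday, common
1990: Jan 1 Monday, common
1991: Jan 1 Tuesday, common
1992: Jan 1 Wednesday, leap
1993: Jan 1 Friday, common
1993 matches on both conditions.

1993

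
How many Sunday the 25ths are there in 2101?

2

Check the 25th of each month of 2101: Jan 25: Tue, Feb 25: Fri, Mar 25: Fri, Apr 25: Mon, May 25: Wed, Jun 25: Sat, Jul 25: Mon, Aug 25: Thu, Sep 25: Sun, Oct 25: Tue, Nov 25: Fri, Dec 25: Sun.
Sunday occurs in September, December — 2 months.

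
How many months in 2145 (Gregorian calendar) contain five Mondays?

A month of length L has five Mondays iff its first Monday is on day ≤ L−28 (so day 1–3 in a 31-day month, 1–2 in a 30-day month, day 1 in a leap February).
Checking each month of 2145: Jan starts Fri (31d); Feb starts Mon (28d); Mar starts Mon (31d) ✓; Apr starts Thu (30d); May starts Sat (31d) ✓; Jun starts Tue (30d); Jul starts Thu (31d); Aug starts Sun (31d) ✓; Sep starts Wed (30d); Oct starts Fri (31d); Nov starts Mon (30d) ✓; Dec starts Wed (31d).
Five-Monday months: March, May, August, November → 4.

4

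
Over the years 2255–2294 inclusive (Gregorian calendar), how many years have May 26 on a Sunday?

Track May 26's weekday year by year (advancing +1, or +2 across a Feb 29):
  2255: Sat  2256: Mon (+2)  2257: Tue (+1)  2258: Wed (+1)  2259: Thu (+1)
  2260: Sat (+2)  2261: Sun (+1) ✓  2262: Mon (+1)  2263: Tue (+1)  2264: Thu (+2)
  2265: Fri (+1)  2266: Sat (+1)  2267: Sun (+1) ✓  2268: Tue (+2)  … (12 more years) …
  2281: Thu (+1)  2282: Fri (+1)  2283: Sat (+1)  2284: Mon (+2)  2285: Tue (+1)
  2286: Wed (+1)  2287: Thu (+1)  2288: Sat (+2)  2289: Sun (+1) ✓  2290: Mon (+1)
  2291: Tue (+1)  2292: Thu (+2)  2293: Fri (+1)  2294: Sat (+1)
Sunday years: 2261, 2267, 2272, 2278, 2289 — 5 in total.

5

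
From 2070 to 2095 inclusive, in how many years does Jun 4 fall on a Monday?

Track Jun 4's weekday year by year (advancing +1, or +2 across a Feb 29):
  2070: Wed  2071: Thu (+1)  2072: Sat (+2)  2073: Sun (+1)  2074: Mon (+1) ✓
  2075: Tue (+1)  2076: Thu (+2)  2077: Fri (+1)  2078: Sat (+1)  2079: Sun (+1)
  2080: Tue (+2)  2081: Wed (+1)  2082: Thu (+1)  2083: Fri (+1)  2084: Sun (+2)
  2085: Mon (+1) ✓  2086: Tue (+1)  2087: Wed (+1)  2088: Fri (+2)  2089: Sat (+1)
  2090: Sun (+1)  2091: Mon (+1) ✓  2092: Wed (+2)  2093: Thu (+1)  2094: Fri (+1)
  2095: Sat (+1)
Monday years: 2074, 2085, 2091 — 3 in total.

3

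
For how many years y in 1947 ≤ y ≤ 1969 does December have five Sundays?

December has 31 days; it has five Sundays when Sunday falls among the first (month-length − 28) days — i.e. when December 1 is one of Sunday/Saturday/Friday.
December 1 by year: 1947:Mon 1948:Wed 1949:Thu 1950:Fri✓ 1951:Sat✓ 1952:Mon 1953:Tue 1954:Wed 1955:Thu 1956:Sat✓ 1957:Sun✓ 1958:Mon 1959:Tue 1960:Thu 1961:Fri✓ 1962:Sat✓ 1963:Sun✓ 1964:Tue 1965:Wed 1966:Thu 1967:Fri✓ 1968:Sun✓ 1969:Mon
Years with five Sundays: 1950, 1951, 1956, 1957, 1961, 1962, 1963, 1967, 1968 → 9.

9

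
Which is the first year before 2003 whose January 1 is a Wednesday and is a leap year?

1992

Jan 1 advances by 2 weekdays after a leap year and by 1 after a common year.
2003: Jan 1 is Wednesday.
2002: Tuesday
2001: Monday
2000: Saturday (leap)
1999: Friday
1998: Thursday
1997: Wednesday
1996: Monday (leap)
1995: Sunday
1994: Saturday
1993: Friday
1992: Wednesday (leap)
1992 begins on a Wednesday and is a leap year.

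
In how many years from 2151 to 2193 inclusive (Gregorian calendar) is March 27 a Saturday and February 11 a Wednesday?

2

Check each year's weekday for March 27 and February 11:
  2151: Sat/Thu  2152: Mon/Fri  2153: Tue/Sun  2154: Wed/Mon  2155: Thu/Tue  2156: Sat/Wed ✓  2157: Sun/Fri  2158: Mon/Sat  2159: Tue/Sun  2160: Thu/Mon  2161: Fri/Wed  2162: Sat/Thu  2163: Sun/Fri  2164: Tue/Sat  …(15 more)…  2180: Mon/Fri  2181: Tue/Sun  2182: Wed/Mon  2183: Thu/Tue  2184: Sat/Wed ✓  2185: Sun/Fri  2186: Mon/Sat  2187: Tue/Sun  2188: Thu/Mon  2189: Fri/Wed  2190: Sat/Thu  2191: Sun/Fri  2192: Tue/Sat  2193: Wed/Mon
Both conditions hold in: 2156, 2184 — 2.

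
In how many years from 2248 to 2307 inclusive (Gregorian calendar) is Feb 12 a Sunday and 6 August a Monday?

2

Check each year's weekday for Feb 12 and 6 August:
  2248: Sat/Sun  2249: Mon/Mon  2250: Tue/Tue  2251: Wed/Wed  2252: Thu/Fri  2253: Sat/Sat  2254: Sun/Sun  2255: Mon/Mon  2256: Tue/Wed  2257: Thu/Thu  2258: Fri/Fri  2259: Sat/Sat  2260: Sun/Mon ✓  2261: Tue/Tue  …(32 more)…  2294: Mon/Mon  2295: Tue/Tue  2296: Wed/Thu  2297: Fri/Fri  2298: Sat/Sat  2299: Sun/Sun  2300: Mon/Mon  2301: Tue/Tue  2302: Wed/Wed  2303: Thu/Thu  2304: Fri/Sat  2305: Sun/Sun  2306: Mon/Mon  2307: Tue/Tue
Both conditions hold in: 2260, 2288 — 2.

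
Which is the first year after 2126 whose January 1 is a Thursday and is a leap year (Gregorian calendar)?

Jan 1 advances by 2 weekdays after a leap year and by 1 after a common year.
2126: Jan 1 is Tuesday.
2127: Wednesday
2128: Thursday (leap)
2128 begins on a Thursday and is a leap year.

2128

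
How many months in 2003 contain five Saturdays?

A month of length L has five Saturdays iff its first Saturday is on day ≤ L−28 (so day 1–3 in a 31-day month, 1–2 in a 30-day month, day 1 in a leap February).
Checking each month of 2003: Jan starts Wed (31d); Feb starts Sat (28d); Mar starts Sat (31d) ✓; Apr starts Tue (30d); May starts Thu (31d) ✓; Jun starts Sun (30d); Jul starts Tue (31d); Aug starts Fri (31d) ✓; Sep starts Mon (30d); Oct starts Wed (31d); Nov starts Sat (30d) ✓; Dec starts Mon (31d).
Five-Saturday months: March, May, August, November → 4.

4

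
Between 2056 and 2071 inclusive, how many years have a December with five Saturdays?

December has 31 days; it has five Saturdays when Saturday falls among the first (month-length − 28) days — i.e. when December 1 is one of Saturday/Friday/Thursday.
December 1 by year: 2056:Fri✓ 2057:Sat✓ 2058:Sun 2059:Mon 2060:Wed 2061:Thu✓ 2062:Fri✓ 2063:Sat✓ 2064:Mon 2065:Tue 2066:Wed 2067:Thu✓ 2068:Sat✓ 2069:Sun 2070:Mon 2071:Tue
Years with five Saturdays: 2056, 2057, 2061, 2062, 2063, 2067, 2068 → 7.

7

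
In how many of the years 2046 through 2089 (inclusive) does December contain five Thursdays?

19

December has 31 days; it has five Thursdays when Thursday falls among the first (month-length − 28) days — i.e. when December 1 is one of Thursday/Wednesday/Tuesday.
December 1 by year: 2046:Sat 2047:Sun 2048:Tue✓ 2049:Wed✓ 2050:Thu✓ 2051:Fri 2052:Sun 2053:Mon 2054:Tue✓ 2055:Wed✓ 2056:Fri 2057:Sat 2058:Sun 2059:Mon 2060:Wed✓ …(14 more)… 2075:Sun 2076:Tue✓ 2077:Wed✓ 2078:Thu✓ 2079:Fri 2080:Sun 2081:Mon 2082:Tue✓ 2083:Wed✓ 2084:Fri 2085:Sat 2086:Sun 2087:Mon 2088:Wed✓ 2089:Thu✓
Years with five Thursdays: 2048, 2049, 2050, 2054, 2055, 2060, 2061, 2065, 2066, 2067, 2071, 2072, 2076, 2077, 2078, 2082, 2083, 2088, 2089 → 19.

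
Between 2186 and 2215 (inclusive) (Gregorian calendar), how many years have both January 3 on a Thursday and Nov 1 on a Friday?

4

Check each year's weekday for January 3 and Nov 1:
  2186: Tue/Wed  2187: Wed/Thu  2188: Thu/Sat  2189: Sat/Sun  2190: Sun/Mon  2191: Mon/Tue  2192: Tue/Thu  2193: Thu/Fri ✓  2194: Fri/Sat  2195: Sat/Sun  2196: Sun/Tue  2197: Tue/Wed  2198: Wed/Thu  2199: Thu/Fri ✓  2200: Fri/Sat  2201: Sat/Sun  2202: Sun/Mon  2203: Mon/Tue  2204: Tue/Thu  2205: Thu/Fri ✓  2206: Fri/Sat  2207: Sat/Sun  2208: Sun/Tue  2209: Tue/Wed  2210: Wed/Thu  2211: Thu/Fri ✓  2212: Fri/Sun  2213: Sun/Mon  2214: Mon/Tue  2215: Tue/Wed
Both conditions hold in: 2193, 2199, 2205, 2211 — 4.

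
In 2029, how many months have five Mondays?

A month of length L has five Mondays iff its first Monday is on day ≤ L−28 (so day 1–3 in a 31-day month, 1–2 in a 30-day month, day 1 in a leap February).
Checking each month of 2029: Jan starts Mon (31d) ✓; Feb starts Thu (28d); Mar starts Thu (31d); Apr starts Sun (30d) ✓; May starts Tue (31d); Jun starts Fri (30d); Jul starts Sun (31d) ✓; Aug starts Wed (31d); Sep starts Sat (30d); Oct starts Mon (31d) ✓; Nov starts Thu (30d); Dec starts Sat (31d) ✓.
Five-Monday months: January, April, July, October, December → 5.

5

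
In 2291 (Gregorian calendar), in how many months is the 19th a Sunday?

Check the 19th of each month of 2291: Jan 19: Mon, Feb 19: Thu, Mar 19: Thu, Apr 19: Sun, May 19: Tue, Jun 19: Fri, Jul 19: Sun, Aug 19: Wed, Sep 19: Sat, Oct 19: Mon, Nov 19: Thu, Dec 19: Sat.
Sunday occurs in April, July — 2 months.

2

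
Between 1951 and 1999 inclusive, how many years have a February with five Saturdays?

2

February has 28 days (29 in leap years); it has five Saturdays when Saturday falls among the first (month-length − 28) days — i.e. when February 1 is Saturday in a leap year (never in a common year).
February 1 by year: 1951:Thu 1952:Fri 1953:Sun 1954:Mon 1955:Tue 1956:Wed 1957:Fri 1958:Sat 1959:Sun 1960:Mon 1961:Wed 1962:Thu 1963:Fri 1964:Sat✓ 1965:Mon …(19 more)… 1985:Fri 1986:Sat 1987:Sun 1988:Mon 1989:Wed 1990:Thu 1991:Fri 1992:Sat✓ 1993:Mon 1994:Tue 1995:Wed 1996:Thu 1997:Sat 1998:Sun 1999:Mon
Years with five Saturdays: 1964, 1992 → 2.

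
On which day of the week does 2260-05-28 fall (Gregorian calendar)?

January 1, 2260 is a Sunday.
May 28 is day 149 of the year, i.e. 148 days after Jan 1.
148 mod 7 = 1, so advance 1 weekday from Sunday: Monday.

Monday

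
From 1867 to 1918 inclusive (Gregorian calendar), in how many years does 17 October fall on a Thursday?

9

Track 17 October's weekday year by year (advancing +1, or +2 across a Feb 29):
  1867: Thu ✓  1868: Sat (+2)  1869: Sun (+1)  1870: Mon (+1)  1871: Tue (+1)
  1872: Thu (+2) ✓  1873: Fri (+1)  1874: Sat (+1)  1875: Sun (+1)  1876: Tue (+2)
  1877: Wed (+1)  1878: Thu (+1) ✓  1879: Fri (+1)  1880: Sun (+2)  … (24 more years) …
  1905: Tue (+1)  1906: Wed (+1)  1907: Thu (+1) ✓  1908: Sat (+2)  1909: Sun (+1)
  1910: Mon (+1)  1911: Tue (+1)  1912: Thu (+2) ✓  1913: Fri (+1)  1914: Sat (+1)
  1915: Sun (+1)  1916: Tue (+2)  1917: Wed (+1)  1918: Thu (+1) ✓
Thursday years: 1867, 1872, 1878, 1889, 1895, 1901, 1907, 1912, 1918 — 9 in total.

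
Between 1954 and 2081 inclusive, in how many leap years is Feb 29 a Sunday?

Leap years in 1954–2081: 32 of them.
Feb 29 weekday advances by 5 (mod 7) from one leap year to the next four years later (or differs when a century non-leap intervenes).
Leap-day weekdays: 1956:Wed 1960:Mon 1964:Sat 1968:Thu 1972:Tue 1976:Sun✓ 1980:Fri 1984:Wed 1988:Mon 1992:Sat 1996:Thu 2000:Tue 2004:Sun✓ …(6 more)… 2032:Sun✓ 2036:Fri 2040:Wed 2044:Mon 2048:Sat 2052:Thu 2056:Tue 2060:Sun✓ 2064:Fri 2068:Wed 2072:Mon 2076:Sat 2080:Thu
Sunday: 1976, 2004, 2032, 2060 → 4.

4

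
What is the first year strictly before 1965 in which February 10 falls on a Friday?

1961

From one year to the next, a fixed date's weekday advances by 1, or by 2 when a Feb 29 lies between the two dates.
1965: February 10 is Wednesday.
1964: Monday (−2)
1963: Sunday (−1)
1962: Saturday (−1)
1961: Friday (−1)
February 10 falls on a Friday in 1961.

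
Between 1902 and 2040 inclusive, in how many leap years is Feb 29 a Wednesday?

5

Leap years in 1902–2040: 35 of them.
Feb 29 weekday advances by 5 (mod 7) from one leap year to the next four years later (or differs when a century non-leap intervenes).
Leap-day weekdays: 1904:Mon 1908:Sat 1912:Thu 1916:Tue 1920:Sun 1924:Fri 1928:Wed✓ 1932:Mon 1936:Sat 1940:Thu 1944:Tue 1948:Sun 1952:Fri …(9 more)… 1992:Sat 1996:Thu 2000:Tue 2004:Sun 2008:Fri 2012:Wed✓ 2016:Mon 2020:Sat 2024:Thu 2028:Tue 2032:Sun 2036:Fri 2040:Wed✓
Wednesday: 1928, 1956, 1984, 2012, 2040 → 5.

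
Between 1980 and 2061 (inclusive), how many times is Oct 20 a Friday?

Track Oct 20's weekday year by year (advancing +1, or +2 across a Feb 29):
  1980: Mon  1981: Tue (+1)  1982: Wed (+1)  1983: Thu (+1)  1984: Sat (+2)
  1985: Sun (+1)  1986: Mon (+1)  1987: Tue (+1)  1988: Thu (+2)  1989: Fri (+1) ✓
  1990: Sat (+1)  1991: Sun (+1)  1992: Tue (+2)  1993: Wed (+1)  … (54 more years) …
  2048: Tue (+2)  2049: Wed (+1)  2050: Thu (+1)  2051: Fri (+1) ✓  2052: Sun (+2)
  2053: Mon (+1)  2054: Tue (+1)  2055: Wed (+1)  2056: Fri (+2) ✓  2057: Sat (+1)
  2058: Sun (+1)  2059: Mon (+1)  2060: Wed (+2)  2061: Thu (+1)
Friday years: 1989, 1995, 2000, 2006, 2017, 2023, 2028, 2034, 2045, 2051, 2056 — 11 in total.

11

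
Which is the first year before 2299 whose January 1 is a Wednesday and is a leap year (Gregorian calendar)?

Jan 1 advances by 2 weekdays after a leap year and by 1 after a common year.
2299: Jan 1 is Sunday.
2298: Saturday
2297: Friday
2296: Wednesday (leap)
2296 begins on a Wednesday and is a leap year.

2296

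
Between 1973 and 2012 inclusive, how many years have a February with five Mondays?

February has 28 days (29 in leap years); it has five Mondays when Monday falls among the first (month-length − 28) days — i.e. when February 1 is Monday in a leap year (never in a common year).
February 1 by year: 1973:Thu 1974:Fri 1975:Sat 1976:Sun 1977:Tue 1978:Wed 1979:Thu 1980:Fri 1981:Sun 1982:Mon 1983:Tue 1984:Wed 1985:Fri 1986:Sat 1987:Sun …(10 more)… 1998:Sun 1999:Mon 2000:Tue 2001:Thu 2002:Fri 2003:Sat 2004:Sun 2005:Tue 2006:Wed 2007:Thu 2008:Fri 2009:Sun 2010:Mon 2011:Tue 2012:Wed
Years with five Mondays: 1988 → 1.

1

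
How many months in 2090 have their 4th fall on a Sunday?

Check the 4th of each month of 2090: Jan 4: Wed, Feb 4: Sat, Mar 4: Sat, Apr 4: Tue, May 4: Thu, Jun 4: Sun, Jul 4: Tue, Aug 4: Fri, Sep 4: Mon, Oct 4: Wed, Nov 4: Sat, Dec 4: Mon.
Sunday occurs in June — 1 month.

1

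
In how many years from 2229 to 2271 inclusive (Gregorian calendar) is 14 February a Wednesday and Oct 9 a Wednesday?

Check each year's weekday for 14 February and Oct 9:
  2229: Sat/Fri  2230: Sun/Sat  2231: Mon/Sun  2232: Tue/Tue  2233: Thu/Wed  2234: Fri/Thu  2235: Sat/Fri  2236: Sun/Sun  2237: Tue/Mon  2238: Wed/Tue  2239: Thu/Wed  2240: Fri/Fri  2241: Sun/Sat  2242: Mon/Sun  …(15 more)…  2258: Sun/Sat  2259: Mon/Sun  2260: Tue/Tue  2261: Thu/Wed  2262: Fri/Thu  2263: Sat/Fri  2264: Sun/Sun  2265: Tue/Mon  2266: Wed/Tue  2267: Thu/Wed  2268: Fri/Fri  2269: Sun/Sat  2270: Mon/Sun  2271: Tue/Mon
Both conditions hold in: 2244 — 1.

1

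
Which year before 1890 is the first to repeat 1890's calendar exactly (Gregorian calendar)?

1879

Two years share a calendar iff Jan 1 falls on the same weekday and both are leap or both are common. 1890: Jan 1 is Wednesday, common year.
1889: Jan 1 Tuesday, common
1888: Jan 1 Sunday, leap
1887: Jan 1 Saturday, common
1886: Jan 1 Friday, common
1885: Jan 1 Thursday, common
1884: Jan 1 Tuesday, leap
1883: Jan 1 Monday, common
1882: Jan 1 Sunday, common
1881: Jan 1 Saturday, common
1880: Jan 1 Thursday, leap
1879: Jan 1 Wednesday, common
1879 matches on both conditions.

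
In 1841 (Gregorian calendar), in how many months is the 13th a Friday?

Check the 13th of each month of 1841: Jan 13: Wed, Feb 13: Sat, Mar 13: Sat, Apr 13: Tue, May 13: Thu, Jun 13: Sun, Jul 13: Tue, Aug 13: Fri, Sep 13: Mon, Oct 13: Wed, Nov 13: Sat, Dec 13: Mon.
Friday occurs in August — 1 month.

1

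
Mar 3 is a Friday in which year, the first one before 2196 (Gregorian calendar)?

From one year to the next, a fixed date's weekday advances by 1, or by 2 when a Feb 29 lies between the two dates.
2196: March 3 is Thursday.
2195: Tuesday (−2)
2194: Monday (−1)
2193: Sunday (−1)
2192: Saturday (−1)
2191: Thursday (−2)
2190: Wednesday (−1)
2189: Tuesday (−1)
2188: Monday (−1)
2187: Saturday (−2)
2186: Friday (−1)
Mar 3 falls on a Friday in 2186.

2186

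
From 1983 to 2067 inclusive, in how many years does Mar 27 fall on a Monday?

Track Mar 27's weekday year by year (advancing +1, or +2 across a Feb 29):
  1983: Sun  1984: Tue (+2)  1985: Wed (+1)  1986: Thu (+1)  1987: Fri (+1)
  1988: Sun (+2)  1989: Mon (+1) ✓  1990: Tue (+1)  1991: Wed (+1)  1992: Fri (+2)
  1993: Sat (+1)  1994: Sun (+1)  1995: Mon (+1) ✓  1996: Wed (+2)  … (57 more years) …
  2054: Fri (+1)  2055: Sat (+1)  2056: Mon (+2) ✓  2057: Tue (+1)  2058: Wed (+1)
  2059: Thu (+1)  2060: Sat (+2)  2061: Sun (+1)  2062: Mon (+1) ✓  2063: Tue (+1)
  2064: Thu (+2)  2065: Fri (+1)  2066: Sat (+1)  2067: Sun (+1)
Monday years: 1989, 1995, 2000, 2006, 2017, 2023, 2028, 2034, 2045, 2051, 2056, 2062 — 12 in total.

12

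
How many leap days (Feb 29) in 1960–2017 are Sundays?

Leap years in 1960–2017: 15 of them.
Feb 29 weekday advances by 5 (mod 7) from one leap year to the next four years later (or differs when a century non-leap intervenes).
Leap-day weekdays: 1960:Mon 1964:Sat 1968:Thu 1972:Tue 1976:Sun✓ 1980:Fri 1984:Wed 1988:Mon 1992:Sat 1996:Thu 2000:Tue 2004:Sun✓ 2008:Fri 2012:Wed 2016:Mon
Sunday: 1976, 2004 → 2.

2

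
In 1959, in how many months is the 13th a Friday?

Check the 13th of each month of 1959: Jan 13: Tue, Feb 13: Fri, Mar 13: Fri, Apr 13: Mon, May 13: Wed, Jun 13: Sat, Jul 13: Mon, Aug 13: Thu, Sep 13: Sun, Oct 13: Tue, Nov 13: Fri, Dec 13: Sun.
Friday occurs in February, March, November — 3 months.

3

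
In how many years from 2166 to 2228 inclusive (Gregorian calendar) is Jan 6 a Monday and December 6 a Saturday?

Check each year's weekday for Jan 6 and December 6:
  2166: Mon/Sat ✓  2167: Tue/Sun  2168: Wed/Tue  2169: Fri/Wed  2170: Sat/Thu  2171: Sun/Fri  2172: Mon/Sun  2173: Wed/Mon  2174: Thu/Tue  2175: Fri/Wed  2176: Sat/Fri  2177: Mon/Sat ✓  2178: Tue/Sun  2179: Wed/Mon  …(35 more)…  2215: Fri/Wed  2216: Sat/Fri  2217: Mon/Sat ✓  2218: Tue/Sun  2219: Wed/Mon  2220: Thu/Wed  2221: Sat/Thu  2222: Sun/Fri  2223: Mon/Sat ✓  2224: Tue/Mon  2225: Thu/Tue  2226: Fri/Wed  2227: Sat/Thu  2228: Sun/Sat
Both conditions hold in: 2166, 2177, 2183, 2194, 2200, 2206, 2217, 2223 — 8.

8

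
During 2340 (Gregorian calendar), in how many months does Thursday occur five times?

A month of length L has five Thursdays iff its first Thursday is on day ≤ L−28 (so day 1–3 in a 31-day month, 1–2 in a 30-day month, day 1 in a leap February).
Checking each month of 2340: Jan starts Mon (31d); Feb starts Thu (29d) ✓; Mar starts Fri (31d); Apr starts Mon (30d); May starts Wed (31d) ✓; Jun starts Sat (30d); Jul starts Mon (31d); Aug starts Thu (31d) ✓; Sep starts Sun (30d); Oct starts Tue (31d) ✓; Nov starts Fri (30d); Dec starts Sun (31d).
Five-Thursday months: February, May, August, October → 4.

4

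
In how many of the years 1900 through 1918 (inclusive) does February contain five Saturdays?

1

February has 28 days (29 in leap years); it has five Saturdays when Saturday falls among the first (month-length − 28) days — i.e. when February 1 is Saturday in a leap year (never in a common year).
February 1 by year: 1900:Thu 1901:Fri 1902:Sat 1903:Sun 1904:Mon 1905:Wed 1906:Thu 1907:Fri 1908:Sat✓ 1909:Mon 1910:Tue 1911:Wed 1912:Thu 1913:Sat 1914:Sun 1915:Mon 1916:Tue 1917:Thu 1918:Fri
Years with five Saturdays: 1908 → 1.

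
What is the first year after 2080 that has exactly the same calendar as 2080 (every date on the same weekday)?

Two years share a calendar iff Jan 1 falls on the same weekday and both are leap or both are common. 2080: Jan 1 is Monday, leap year.
2081: Jan 1 Wednesday, common
2082: Jan 1 Thursday, common
2083: Jan 1 Friday, common
2084: Jan 1 Saturday, leap
2085: Jan 1 Monday, common
2086: Jan 1 Tuesday, common
2087: Jan 1 Wednesday, common
2088: Jan 1 Thursday, leap
2089: Jan 1 Saturday, common
2090: Jan 1 Sunday, common
2091: Jan 1 Monday, common
2092: Jan 1 Tuesday, leap
2093: Jan 1 Thursday, common
2094: Jan 1 Friday, common
2095: Jan 1 Saturday, common
2096: Jan 1 Sunday, leap
2097: Jan 1 Tuesday, common
2098: Jan 1 Wednesday, common
2099: Jan 1 Thursday, common
2100: Jan 1 Friday, common
2101: Jan 1 Saturday, common
2102: Jan 1 Sunday, common
2103: Jan 1 Monday, common
2104: Jan 1 Tuesday, leap
2105: Jan 1 Thursday, common
2106: Jan 1 Friday, common
2107: Jan 1 Saturday, common
2108: Jan 1 Sunday, leap
2109: Jan 1 Tuesday, common
2110: Jan 1 Wednesday, common
2111: Jan 1 Thursday, common
2112: Jan 1 Friday, leap
2113: Jan 1 Sunday, common
2114: Jan 1 Monday, common
2115: Jan 1 Tuesday, common
2116: Jan 1 Wednesday, leap
2117: Jan 1 Friday, common
2118: Jan 1 Saturday, common
2119: Jan 1 Sunday, common
2120: Jan 1 Monday, leap
2120 matches on both conditions.

2120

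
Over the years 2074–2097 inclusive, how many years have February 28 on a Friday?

Track February 28's weekday year by year (advancing +1, or +2 across a Feb 29):
  2074: Wed  2075: Thu (+1)  2076: Fri (+1) ✓  2077: Sun (+2)  2078: Mon (+1)
  2079: Tue (+1)  2080: Wed (+1)  2081: Fri (+2) ✓  2082: Sat (+1)  2083: Sun (+1)
  2084: Mon (+1)  2085: Wed (+2)  2086: Thu (+1)  2087: Fri (+1) ✓  2088: Sat (+1)
  2089: Mon (+2)  2090: Tue (+1)  2091: Wed (+1)  2092: Thu (+1)  2093: Sat (+2)
  2094: Sun (+1)  2095: Mon (+1)  2096: Tue (+1)  2097: Thu (+2)
Friday years: 2076, 2081, 2087 — 3 in total.

3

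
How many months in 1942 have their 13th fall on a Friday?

3

Check the 13th of each month of 1942: Jan 13: Tue, Feb 13: Fri, Mar 13: Fri, Apr 13: Mon, May 13: Wed, Jun 13: Sat, Jul 13: Mon, Aug 13: Thu, Sep 13: Sun, Oct 13: Tue, Nov 13: Fri, Dec 13: Sun.
Friday occurs in February, March, November — 3 months.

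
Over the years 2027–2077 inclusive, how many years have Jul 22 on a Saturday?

7

Track Jul 22's weekday year by year (advancing +1, or +2 across a Feb 29):
  2027: Thu  2028: Sat (+2) ✓  2029: Sun (+1)  2030: Mon (+1)  2031: Tue (+1)
  2032: Thu (+2)  2033: Fri (+1)  2034: Sat (+1) ✓  2035: Sun (+1)  2036: Tue (+2)
  2037: Wed (+1)  2038: Thu (+1)  2039: Fri (+1)  2040: Sun (+2)  … (23 more years) …
  2064: Tue (+2)  2065: Wed (+1)  2066: Thu (+1)  2067: Fri (+1)  2068: Sun (+2)
  2069: Mon (+1)  2070: Tue (+1)  2071: Wed (+1)  2072: Fri (+2)  2073: Sat (+1) ✓
  2074: Sun (+1)  2075: Mon (+1)  2076: Wed (+2)  2077: Thu (+1)
Saturday years: 2028, 2034, 2045, 2051, 2056, 2062, 2073 — 7 in total.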